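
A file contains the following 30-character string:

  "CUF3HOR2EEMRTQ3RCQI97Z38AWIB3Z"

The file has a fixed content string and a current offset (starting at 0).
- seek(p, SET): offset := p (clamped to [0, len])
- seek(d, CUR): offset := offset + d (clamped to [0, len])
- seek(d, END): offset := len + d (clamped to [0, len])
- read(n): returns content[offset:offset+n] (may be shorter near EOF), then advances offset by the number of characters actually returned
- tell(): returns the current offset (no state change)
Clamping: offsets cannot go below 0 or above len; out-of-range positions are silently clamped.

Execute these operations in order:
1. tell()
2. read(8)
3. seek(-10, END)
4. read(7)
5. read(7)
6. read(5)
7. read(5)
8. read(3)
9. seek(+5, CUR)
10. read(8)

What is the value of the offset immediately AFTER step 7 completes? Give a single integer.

After 1 (tell()): offset=0
After 2 (read(8)): returned 'CUF3HOR2', offset=8
After 3 (seek(-10, END)): offset=20
After 4 (read(7)): returned '7Z38AWI', offset=27
After 5 (read(7)): returned 'B3Z', offset=30
After 6 (read(5)): returned '', offset=30
After 7 (read(5)): returned '', offset=30

Answer: 30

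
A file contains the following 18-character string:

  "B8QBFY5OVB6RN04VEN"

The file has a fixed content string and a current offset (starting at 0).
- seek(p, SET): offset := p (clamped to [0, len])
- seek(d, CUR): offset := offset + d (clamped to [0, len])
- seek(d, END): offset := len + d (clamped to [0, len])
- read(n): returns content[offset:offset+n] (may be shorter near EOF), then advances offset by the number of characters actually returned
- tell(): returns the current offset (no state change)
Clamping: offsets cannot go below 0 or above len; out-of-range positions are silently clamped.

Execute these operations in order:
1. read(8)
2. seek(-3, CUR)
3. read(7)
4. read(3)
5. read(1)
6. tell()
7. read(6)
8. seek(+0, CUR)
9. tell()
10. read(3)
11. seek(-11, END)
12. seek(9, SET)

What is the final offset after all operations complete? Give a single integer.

Answer: 9

Derivation:
After 1 (read(8)): returned 'B8QBFY5O', offset=8
After 2 (seek(-3, CUR)): offset=5
After 3 (read(7)): returned 'Y5OVB6R', offset=12
After 4 (read(3)): returned 'N04', offset=15
After 5 (read(1)): returned 'V', offset=16
After 6 (tell()): offset=16
After 7 (read(6)): returned 'EN', offset=18
After 8 (seek(+0, CUR)): offset=18
After 9 (tell()): offset=18
After 10 (read(3)): returned '', offset=18
After 11 (seek(-11, END)): offset=7
After 12 (seek(9, SET)): offset=9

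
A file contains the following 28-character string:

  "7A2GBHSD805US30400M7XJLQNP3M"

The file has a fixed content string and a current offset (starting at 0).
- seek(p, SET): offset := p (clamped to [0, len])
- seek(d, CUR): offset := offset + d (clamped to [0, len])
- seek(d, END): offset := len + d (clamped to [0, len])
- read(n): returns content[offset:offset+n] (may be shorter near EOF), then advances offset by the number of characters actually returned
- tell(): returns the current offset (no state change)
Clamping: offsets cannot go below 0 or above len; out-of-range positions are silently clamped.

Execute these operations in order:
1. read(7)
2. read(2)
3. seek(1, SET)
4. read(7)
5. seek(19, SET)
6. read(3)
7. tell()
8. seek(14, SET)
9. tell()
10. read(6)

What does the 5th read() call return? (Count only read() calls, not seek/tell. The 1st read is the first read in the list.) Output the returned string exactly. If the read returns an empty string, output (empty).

After 1 (read(7)): returned '7A2GBHS', offset=7
After 2 (read(2)): returned 'D8', offset=9
After 3 (seek(1, SET)): offset=1
After 4 (read(7)): returned 'A2GBHSD', offset=8
After 5 (seek(19, SET)): offset=19
After 6 (read(3)): returned '7XJ', offset=22
After 7 (tell()): offset=22
After 8 (seek(14, SET)): offset=14
After 9 (tell()): offset=14
After 10 (read(6)): returned '0400M7', offset=20

Answer: 0400M7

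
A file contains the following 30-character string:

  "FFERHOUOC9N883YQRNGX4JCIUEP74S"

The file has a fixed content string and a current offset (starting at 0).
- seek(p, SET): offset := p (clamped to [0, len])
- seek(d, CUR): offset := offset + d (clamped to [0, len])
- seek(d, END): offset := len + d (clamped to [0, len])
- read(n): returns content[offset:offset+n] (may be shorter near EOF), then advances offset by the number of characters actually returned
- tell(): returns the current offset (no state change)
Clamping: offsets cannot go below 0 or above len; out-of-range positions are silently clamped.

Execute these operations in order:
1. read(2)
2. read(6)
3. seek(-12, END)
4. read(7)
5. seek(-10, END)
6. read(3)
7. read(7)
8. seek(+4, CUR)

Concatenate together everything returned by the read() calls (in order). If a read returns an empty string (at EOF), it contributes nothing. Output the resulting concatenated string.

Answer: FFERHOUOGX4JCIU4JCIUEP74S

Derivation:
After 1 (read(2)): returned 'FF', offset=2
After 2 (read(6)): returned 'ERHOUO', offset=8
After 3 (seek(-12, END)): offset=18
After 4 (read(7)): returned 'GX4JCIU', offset=25
After 5 (seek(-10, END)): offset=20
After 6 (read(3)): returned '4JC', offset=23
After 7 (read(7)): returned 'IUEP74S', offset=30
After 8 (seek(+4, CUR)): offset=30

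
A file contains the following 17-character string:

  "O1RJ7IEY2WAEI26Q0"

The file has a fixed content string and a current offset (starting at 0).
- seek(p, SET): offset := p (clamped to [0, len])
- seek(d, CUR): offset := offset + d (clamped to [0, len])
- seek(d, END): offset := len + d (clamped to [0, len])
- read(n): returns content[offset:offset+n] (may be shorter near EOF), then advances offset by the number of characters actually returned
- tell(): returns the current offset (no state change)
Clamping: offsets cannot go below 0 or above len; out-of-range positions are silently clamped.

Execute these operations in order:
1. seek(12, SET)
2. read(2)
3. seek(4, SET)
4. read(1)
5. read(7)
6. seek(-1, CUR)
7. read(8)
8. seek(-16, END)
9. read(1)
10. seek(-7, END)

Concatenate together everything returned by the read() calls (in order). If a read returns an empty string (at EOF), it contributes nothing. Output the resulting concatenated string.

Answer: I27IEY2WAEEI26Q01

Derivation:
After 1 (seek(12, SET)): offset=12
After 2 (read(2)): returned 'I2', offset=14
After 3 (seek(4, SET)): offset=4
After 4 (read(1)): returned '7', offset=5
After 5 (read(7)): returned 'IEY2WAE', offset=12
After 6 (seek(-1, CUR)): offset=11
After 7 (read(8)): returned 'EI26Q0', offset=17
After 8 (seek(-16, END)): offset=1
After 9 (read(1)): returned '1', offset=2
After 10 (seek(-7, END)): offset=10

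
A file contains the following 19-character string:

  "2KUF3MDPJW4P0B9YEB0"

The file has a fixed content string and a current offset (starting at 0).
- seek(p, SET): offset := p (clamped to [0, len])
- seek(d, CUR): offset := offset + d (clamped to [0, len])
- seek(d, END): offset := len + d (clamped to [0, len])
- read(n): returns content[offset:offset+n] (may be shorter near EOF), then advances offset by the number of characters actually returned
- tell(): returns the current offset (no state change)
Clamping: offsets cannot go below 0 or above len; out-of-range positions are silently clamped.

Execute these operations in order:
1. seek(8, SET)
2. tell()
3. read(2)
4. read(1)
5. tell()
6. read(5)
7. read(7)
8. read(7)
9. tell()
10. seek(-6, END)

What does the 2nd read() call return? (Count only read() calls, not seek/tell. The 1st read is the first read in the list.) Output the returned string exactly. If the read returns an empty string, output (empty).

After 1 (seek(8, SET)): offset=8
After 2 (tell()): offset=8
After 3 (read(2)): returned 'JW', offset=10
After 4 (read(1)): returned '4', offset=11
After 5 (tell()): offset=11
After 6 (read(5)): returned 'P0B9Y', offset=16
After 7 (read(7)): returned 'EB0', offset=19
After 8 (read(7)): returned '', offset=19
After 9 (tell()): offset=19
After 10 (seek(-6, END)): offset=13

Answer: 4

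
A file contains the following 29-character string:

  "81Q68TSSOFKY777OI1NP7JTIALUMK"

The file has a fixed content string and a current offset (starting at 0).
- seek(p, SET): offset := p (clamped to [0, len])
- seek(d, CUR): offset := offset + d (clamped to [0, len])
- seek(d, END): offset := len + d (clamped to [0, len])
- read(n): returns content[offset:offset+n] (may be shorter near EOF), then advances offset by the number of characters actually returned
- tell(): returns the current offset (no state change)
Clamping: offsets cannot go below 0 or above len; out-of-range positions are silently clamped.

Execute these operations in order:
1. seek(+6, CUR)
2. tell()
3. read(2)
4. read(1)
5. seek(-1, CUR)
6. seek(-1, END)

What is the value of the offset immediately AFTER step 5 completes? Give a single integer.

After 1 (seek(+6, CUR)): offset=6
After 2 (tell()): offset=6
After 3 (read(2)): returned 'SS', offset=8
After 4 (read(1)): returned 'O', offset=9
After 5 (seek(-1, CUR)): offset=8

Answer: 8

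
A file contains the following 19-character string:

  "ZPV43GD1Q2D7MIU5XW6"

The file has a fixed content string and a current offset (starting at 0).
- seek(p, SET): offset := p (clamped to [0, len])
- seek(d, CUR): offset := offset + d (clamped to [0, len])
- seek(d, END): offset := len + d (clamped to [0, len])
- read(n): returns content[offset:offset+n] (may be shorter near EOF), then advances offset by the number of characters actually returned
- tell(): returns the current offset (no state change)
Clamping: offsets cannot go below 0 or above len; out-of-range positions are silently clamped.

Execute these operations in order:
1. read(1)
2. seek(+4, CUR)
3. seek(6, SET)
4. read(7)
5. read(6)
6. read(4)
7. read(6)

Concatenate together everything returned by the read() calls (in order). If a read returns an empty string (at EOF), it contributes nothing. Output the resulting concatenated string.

After 1 (read(1)): returned 'Z', offset=1
After 2 (seek(+4, CUR)): offset=5
After 3 (seek(6, SET)): offset=6
After 4 (read(7)): returned 'D1Q2D7M', offset=13
After 5 (read(6)): returned 'IU5XW6', offset=19
After 6 (read(4)): returned '', offset=19
After 7 (read(6)): returned '', offset=19

Answer: ZD1Q2D7MIU5XW6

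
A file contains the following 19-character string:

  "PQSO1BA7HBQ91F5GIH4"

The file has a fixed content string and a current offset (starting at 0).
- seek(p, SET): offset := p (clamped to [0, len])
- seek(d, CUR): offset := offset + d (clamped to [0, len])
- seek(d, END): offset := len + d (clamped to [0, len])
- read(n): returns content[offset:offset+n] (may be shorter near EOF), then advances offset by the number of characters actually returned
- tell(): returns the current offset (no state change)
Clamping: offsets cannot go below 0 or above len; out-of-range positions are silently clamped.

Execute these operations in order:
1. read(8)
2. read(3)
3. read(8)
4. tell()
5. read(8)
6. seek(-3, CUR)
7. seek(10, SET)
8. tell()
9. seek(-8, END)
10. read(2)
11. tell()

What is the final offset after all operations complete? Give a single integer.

Answer: 13

Derivation:
After 1 (read(8)): returned 'PQSO1BA7', offset=8
After 2 (read(3)): returned 'HBQ', offset=11
After 3 (read(8)): returned '91F5GIH4', offset=19
After 4 (tell()): offset=19
After 5 (read(8)): returned '', offset=19
After 6 (seek(-3, CUR)): offset=16
After 7 (seek(10, SET)): offset=10
After 8 (tell()): offset=10
After 9 (seek(-8, END)): offset=11
After 10 (read(2)): returned '91', offset=13
After 11 (tell()): offset=13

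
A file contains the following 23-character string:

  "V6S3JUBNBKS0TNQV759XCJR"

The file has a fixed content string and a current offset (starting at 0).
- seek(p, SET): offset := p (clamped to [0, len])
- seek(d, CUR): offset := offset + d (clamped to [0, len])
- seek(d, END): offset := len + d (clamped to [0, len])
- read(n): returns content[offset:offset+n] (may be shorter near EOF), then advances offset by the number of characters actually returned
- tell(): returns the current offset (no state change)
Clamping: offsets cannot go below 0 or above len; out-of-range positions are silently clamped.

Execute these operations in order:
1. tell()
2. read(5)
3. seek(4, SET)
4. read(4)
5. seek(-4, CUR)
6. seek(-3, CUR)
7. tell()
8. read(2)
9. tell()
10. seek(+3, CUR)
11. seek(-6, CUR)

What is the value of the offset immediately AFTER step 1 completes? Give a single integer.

Answer: 0

Derivation:
After 1 (tell()): offset=0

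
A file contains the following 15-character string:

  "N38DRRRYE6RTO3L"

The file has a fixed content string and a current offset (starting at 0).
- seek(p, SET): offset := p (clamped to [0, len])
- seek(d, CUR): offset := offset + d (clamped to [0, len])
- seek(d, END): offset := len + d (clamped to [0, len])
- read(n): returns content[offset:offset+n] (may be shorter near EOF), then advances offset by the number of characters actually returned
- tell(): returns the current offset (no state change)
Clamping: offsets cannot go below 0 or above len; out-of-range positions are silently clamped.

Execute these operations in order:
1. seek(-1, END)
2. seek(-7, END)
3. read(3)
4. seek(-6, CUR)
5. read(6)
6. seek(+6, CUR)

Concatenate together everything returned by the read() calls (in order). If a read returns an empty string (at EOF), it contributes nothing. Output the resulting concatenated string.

After 1 (seek(-1, END)): offset=14
After 2 (seek(-7, END)): offset=8
After 3 (read(3)): returned 'E6R', offset=11
After 4 (seek(-6, CUR)): offset=5
After 5 (read(6)): returned 'RRYE6R', offset=11
After 6 (seek(+6, CUR)): offset=15

Answer: E6RRRYE6R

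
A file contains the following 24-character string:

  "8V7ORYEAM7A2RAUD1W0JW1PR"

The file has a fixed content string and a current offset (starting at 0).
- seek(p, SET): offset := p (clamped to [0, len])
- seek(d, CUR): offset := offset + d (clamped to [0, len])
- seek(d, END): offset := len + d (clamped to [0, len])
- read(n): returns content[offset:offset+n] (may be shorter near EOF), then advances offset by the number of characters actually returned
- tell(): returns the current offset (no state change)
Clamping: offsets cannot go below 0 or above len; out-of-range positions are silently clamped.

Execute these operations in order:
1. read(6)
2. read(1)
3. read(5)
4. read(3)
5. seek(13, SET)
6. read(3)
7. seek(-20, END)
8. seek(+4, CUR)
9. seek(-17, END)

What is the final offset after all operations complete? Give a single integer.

After 1 (read(6)): returned '8V7ORY', offset=6
After 2 (read(1)): returned 'E', offset=7
After 3 (read(5)): returned 'AM7A2', offset=12
After 4 (read(3)): returned 'RAU', offset=15
After 5 (seek(13, SET)): offset=13
After 6 (read(3)): returned 'AUD', offset=16
After 7 (seek(-20, END)): offset=4
After 8 (seek(+4, CUR)): offset=8
After 9 (seek(-17, END)): offset=7

Answer: 7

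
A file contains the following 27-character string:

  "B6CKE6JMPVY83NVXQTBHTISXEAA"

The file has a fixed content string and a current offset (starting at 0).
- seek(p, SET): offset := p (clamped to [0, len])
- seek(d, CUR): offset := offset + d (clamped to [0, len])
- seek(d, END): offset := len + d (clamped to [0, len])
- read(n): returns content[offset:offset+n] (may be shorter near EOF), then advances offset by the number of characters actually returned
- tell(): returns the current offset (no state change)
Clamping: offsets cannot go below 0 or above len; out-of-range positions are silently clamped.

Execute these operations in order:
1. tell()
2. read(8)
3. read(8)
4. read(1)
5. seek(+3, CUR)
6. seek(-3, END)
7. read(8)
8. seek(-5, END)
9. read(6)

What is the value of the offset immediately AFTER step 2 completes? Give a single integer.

Answer: 8

Derivation:
After 1 (tell()): offset=0
After 2 (read(8)): returned 'B6CKE6JM', offset=8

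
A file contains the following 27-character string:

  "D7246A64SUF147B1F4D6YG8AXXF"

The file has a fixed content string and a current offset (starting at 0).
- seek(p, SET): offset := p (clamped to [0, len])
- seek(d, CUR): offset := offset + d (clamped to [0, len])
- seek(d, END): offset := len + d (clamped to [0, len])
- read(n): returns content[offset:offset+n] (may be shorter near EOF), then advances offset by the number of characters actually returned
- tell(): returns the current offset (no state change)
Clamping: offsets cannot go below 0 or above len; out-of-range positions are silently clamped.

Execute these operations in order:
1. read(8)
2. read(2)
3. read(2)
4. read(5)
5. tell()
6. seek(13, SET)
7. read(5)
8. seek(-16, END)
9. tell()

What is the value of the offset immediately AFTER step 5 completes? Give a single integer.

After 1 (read(8)): returned 'D7246A64', offset=8
After 2 (read(2)): returned 'SU', offset=10
After 3 (read(2)): returned 'F1', offset=12
After 4 (read(5)): returned '47B1F', offset=17
After 5 (tell()): offset=17

Answer: 17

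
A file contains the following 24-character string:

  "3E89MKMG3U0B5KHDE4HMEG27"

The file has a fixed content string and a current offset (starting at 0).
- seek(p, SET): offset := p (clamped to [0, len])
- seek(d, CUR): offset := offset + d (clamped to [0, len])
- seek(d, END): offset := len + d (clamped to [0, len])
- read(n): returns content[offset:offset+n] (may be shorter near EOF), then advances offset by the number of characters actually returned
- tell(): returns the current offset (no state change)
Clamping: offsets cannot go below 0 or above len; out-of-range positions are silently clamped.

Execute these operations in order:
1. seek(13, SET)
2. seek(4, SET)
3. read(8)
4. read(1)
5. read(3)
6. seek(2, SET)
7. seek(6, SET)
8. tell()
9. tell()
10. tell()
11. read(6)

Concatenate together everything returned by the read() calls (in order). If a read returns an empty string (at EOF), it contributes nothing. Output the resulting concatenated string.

After 1 (seek(13, SET)): offset=13
After 2 (seek(4, SET)): offset=4
After 3 (read(8)): returned 'MKMG3U0B', offset=12
After 4 (read(1)): returned '5', offset=13
After 5 (read(3)): returned 'KHD', offset=16
After 6 (seek(2, SET)): offset=2
After 7 (seek(6, SET)): offset=6
After 8 (tell()): offset=6
After 9 (tell()): offset=6
After 10 (tell()): offset=6
After 11 (read(6)): returned 'MG3U0B', offset=12

Answer: MKMG3U0B5KHDMG3U0B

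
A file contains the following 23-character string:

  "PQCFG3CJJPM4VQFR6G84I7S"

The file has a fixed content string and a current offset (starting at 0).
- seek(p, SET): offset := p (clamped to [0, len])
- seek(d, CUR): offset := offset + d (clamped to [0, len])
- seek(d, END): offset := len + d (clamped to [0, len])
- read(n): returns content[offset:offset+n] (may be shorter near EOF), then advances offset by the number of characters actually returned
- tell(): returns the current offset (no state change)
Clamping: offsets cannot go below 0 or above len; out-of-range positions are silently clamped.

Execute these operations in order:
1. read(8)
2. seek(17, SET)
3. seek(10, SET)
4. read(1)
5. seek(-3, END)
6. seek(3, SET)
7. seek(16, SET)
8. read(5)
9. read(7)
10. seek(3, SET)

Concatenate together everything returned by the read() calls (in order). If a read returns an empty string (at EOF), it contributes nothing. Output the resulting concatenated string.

Answer: PQCFG3CJM6G84I7S

Derivation:
After 1 (read(8)): returned 'PQCFG3CJ', offset=8
After 2 (seek(17, SET)): offset=17
After 3 (seek(10, SET)): offset=10
After 4 (read(1)): returned 'M', offset=11
After 5 (seek(-3, END)): offset=20
After 6 (seek(3, SET)): offset=3
After 7 (seek(16, SET)): offset=16
After 8 (read(5)): returned '6G84I', offset=21
After 9 (read(7)): returned '7S', offset=23
After 10 (seek(3, SET)): offset=3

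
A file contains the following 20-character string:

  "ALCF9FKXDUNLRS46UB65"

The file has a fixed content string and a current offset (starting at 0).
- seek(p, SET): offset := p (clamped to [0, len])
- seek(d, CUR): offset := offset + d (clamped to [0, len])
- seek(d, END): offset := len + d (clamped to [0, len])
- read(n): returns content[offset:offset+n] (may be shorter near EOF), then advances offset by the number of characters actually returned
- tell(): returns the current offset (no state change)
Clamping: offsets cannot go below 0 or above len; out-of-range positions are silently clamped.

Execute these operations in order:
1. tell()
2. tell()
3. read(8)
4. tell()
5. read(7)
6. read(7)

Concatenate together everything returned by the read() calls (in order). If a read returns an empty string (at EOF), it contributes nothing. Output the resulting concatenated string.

Answer: ALCF9FKXDUNLRS46UB65

Derivation:
After 1 (tell()): offset=0
After 2 (tell()): offset=0
After 3 (read(8)): returned 'ALCF9FKX', offset=8
After 4 (tell()): offset=8
After 5 (read(7)): returned 'DUNLRS4', offset=15
After 6 (read(7)): returned '6UB65', offset=20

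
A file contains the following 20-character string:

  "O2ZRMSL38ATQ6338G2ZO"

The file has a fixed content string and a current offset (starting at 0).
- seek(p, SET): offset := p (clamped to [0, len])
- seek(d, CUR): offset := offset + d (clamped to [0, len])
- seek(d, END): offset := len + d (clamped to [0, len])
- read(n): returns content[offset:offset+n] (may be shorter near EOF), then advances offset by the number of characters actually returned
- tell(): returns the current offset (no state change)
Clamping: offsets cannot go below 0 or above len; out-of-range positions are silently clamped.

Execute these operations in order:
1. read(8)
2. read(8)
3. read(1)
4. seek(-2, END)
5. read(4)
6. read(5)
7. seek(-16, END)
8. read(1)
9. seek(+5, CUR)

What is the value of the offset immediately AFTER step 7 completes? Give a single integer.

Answer: 4

Derivation:
After 1 (read(8)): returned 'O2ZRMSL3', offset=8
After 2 (read(8)): returned '8ATQ6338', offset=16
After 3 (read(1)): returned 'G', offset=17
After 4 (seek(-2, END)): offset=18
After 5 (read(4)): returned 'ZO', offset=20
After 6 (read(5)): returned '', offset=20
After 7 (seek(-16, END)): offset=4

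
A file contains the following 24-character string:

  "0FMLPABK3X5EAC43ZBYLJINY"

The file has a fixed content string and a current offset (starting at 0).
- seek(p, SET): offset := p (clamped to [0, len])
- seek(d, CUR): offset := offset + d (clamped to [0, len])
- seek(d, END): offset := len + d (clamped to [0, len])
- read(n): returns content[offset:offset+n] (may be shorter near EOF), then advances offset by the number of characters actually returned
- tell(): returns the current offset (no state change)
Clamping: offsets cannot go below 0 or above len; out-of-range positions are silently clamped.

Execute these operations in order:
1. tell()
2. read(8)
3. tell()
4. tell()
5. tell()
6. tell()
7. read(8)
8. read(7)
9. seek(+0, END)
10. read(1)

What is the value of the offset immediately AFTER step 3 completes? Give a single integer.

Answer: 8

Derivation:
After 1 (tell()): offset=0
After 2 (read(8)): returned '0FMLPABK', offset=8
After 3 (tell()): offset=8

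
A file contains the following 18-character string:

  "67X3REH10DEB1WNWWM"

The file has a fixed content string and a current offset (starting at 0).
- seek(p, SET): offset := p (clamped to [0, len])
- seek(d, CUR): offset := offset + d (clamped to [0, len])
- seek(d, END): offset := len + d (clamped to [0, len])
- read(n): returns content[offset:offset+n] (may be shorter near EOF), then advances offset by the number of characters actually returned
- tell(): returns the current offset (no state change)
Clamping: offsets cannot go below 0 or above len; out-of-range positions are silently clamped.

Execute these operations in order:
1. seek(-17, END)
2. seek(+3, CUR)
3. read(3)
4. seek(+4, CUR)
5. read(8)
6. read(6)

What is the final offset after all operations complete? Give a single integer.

Answer: 18

Derivation:
After 1 (seek(-17, END)): offset=1
After 2 (seek(+3, CUR)): offset=4
After 3 (read(3)): returned 'REH', offset=7
After 4 (seek(+4, CUR)): offset=11
After 5 (read(8)): returned 'B1WNWWM', offset=18
After 6 (read(6)): returned '', offset=18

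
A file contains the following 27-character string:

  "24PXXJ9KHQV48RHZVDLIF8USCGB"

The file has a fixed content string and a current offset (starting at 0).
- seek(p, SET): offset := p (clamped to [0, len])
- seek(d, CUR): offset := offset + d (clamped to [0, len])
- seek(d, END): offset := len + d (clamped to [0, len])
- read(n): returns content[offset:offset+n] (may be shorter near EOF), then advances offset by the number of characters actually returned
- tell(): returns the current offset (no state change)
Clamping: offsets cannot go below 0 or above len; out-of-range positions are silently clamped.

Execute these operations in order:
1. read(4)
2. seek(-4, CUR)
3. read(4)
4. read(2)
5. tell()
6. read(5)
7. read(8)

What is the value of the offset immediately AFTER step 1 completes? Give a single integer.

Answer: 4

Derivation:
After 1 (read(4)): returned '24PX', offset=4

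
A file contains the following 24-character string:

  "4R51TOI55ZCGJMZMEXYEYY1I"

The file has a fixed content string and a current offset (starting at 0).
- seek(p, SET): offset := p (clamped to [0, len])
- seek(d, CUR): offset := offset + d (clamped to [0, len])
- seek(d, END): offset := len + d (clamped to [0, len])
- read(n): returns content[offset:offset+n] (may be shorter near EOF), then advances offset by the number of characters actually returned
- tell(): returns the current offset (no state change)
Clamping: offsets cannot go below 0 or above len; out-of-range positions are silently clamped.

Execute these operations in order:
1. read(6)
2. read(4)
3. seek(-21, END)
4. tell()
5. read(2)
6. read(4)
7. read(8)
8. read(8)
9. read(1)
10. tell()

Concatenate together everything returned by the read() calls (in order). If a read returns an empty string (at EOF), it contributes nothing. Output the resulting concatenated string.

After 1 (read(6)): returned '4R51TO', offset=6
After 2 (read(4)): returned 'I55Z', offset=10
After 3 (seek(-21, END)): offset=3
After 4 (tell()): offset=3
After 5 (read(2)): returned '1T', offset=5
After 6 (read(4)): returned 'OI55', offset=9
After 7 (read(8)): returned 'ZCGJMZME', offset=17
After 8 (read(8)): returned 'XYEYY1I', offset=24
After 9 (read(1)): returned '', offset=24
After 10 (tell()): offset=24

Answer: 4R51TOI55Z1TOI55ZCGJMZMEXYEYY1I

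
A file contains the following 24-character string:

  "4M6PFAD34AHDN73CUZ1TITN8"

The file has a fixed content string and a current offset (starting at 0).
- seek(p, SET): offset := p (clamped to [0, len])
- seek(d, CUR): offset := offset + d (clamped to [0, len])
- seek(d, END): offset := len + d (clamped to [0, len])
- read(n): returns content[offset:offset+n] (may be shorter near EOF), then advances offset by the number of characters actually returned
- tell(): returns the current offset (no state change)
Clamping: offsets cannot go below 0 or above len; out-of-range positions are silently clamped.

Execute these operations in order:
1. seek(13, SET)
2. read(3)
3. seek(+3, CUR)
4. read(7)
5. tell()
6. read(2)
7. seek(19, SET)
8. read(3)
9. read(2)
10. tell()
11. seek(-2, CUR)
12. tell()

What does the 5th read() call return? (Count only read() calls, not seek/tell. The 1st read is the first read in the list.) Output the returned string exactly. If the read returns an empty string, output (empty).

After 1 (seek(13, SET)): offset=13
After 2 (read(3)): returned '73C', offset=16
After 3 (seek(+3, CUR)): offset=19
After 4 (read(7)): returned 'TITN8', offset=24
After 5 (tell()): offset=24
After 6 (read(2)): returned '', offset=24
After 7 (seek(19, SET)): offset=19
After 8 (read(3)): returned 'TIT', offset=22
After 9 (read(2)): returned 'N8', offset=24
After 10 (tell()): offset=24
After 11 (seek(-2, CUR)): offset=22
After 12 (tell()): offset=22

Answer: N8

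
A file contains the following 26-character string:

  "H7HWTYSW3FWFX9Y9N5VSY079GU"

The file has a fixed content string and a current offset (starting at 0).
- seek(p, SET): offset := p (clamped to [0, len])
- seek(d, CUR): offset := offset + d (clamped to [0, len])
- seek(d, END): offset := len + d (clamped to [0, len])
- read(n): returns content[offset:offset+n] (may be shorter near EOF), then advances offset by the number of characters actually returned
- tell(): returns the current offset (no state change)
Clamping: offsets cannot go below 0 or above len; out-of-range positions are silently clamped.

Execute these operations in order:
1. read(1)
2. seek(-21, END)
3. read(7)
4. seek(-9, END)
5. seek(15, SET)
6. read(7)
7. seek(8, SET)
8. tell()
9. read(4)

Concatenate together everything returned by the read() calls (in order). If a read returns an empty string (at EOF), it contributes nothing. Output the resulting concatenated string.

Answer: HYSW3FWF9N5VSY03FWF

Derivation:
After 1 (read(1)): returned 'H', offset=1
After 2 (seek(-21, END)): offset=5
After 3 (read(7)): returned 'YSW3FWF', offset=12
After 4 (seek(-9, END)): offset=17
After 5 (seek(15, SET)): offset=15
After 6 (read(7)): returned '9N5VSY0', offset=22
After 7 (seek(8, SET)): offset=8
After 8 (tell()): offset=8
After 9 (read(4)): returned '3FWF', offset=12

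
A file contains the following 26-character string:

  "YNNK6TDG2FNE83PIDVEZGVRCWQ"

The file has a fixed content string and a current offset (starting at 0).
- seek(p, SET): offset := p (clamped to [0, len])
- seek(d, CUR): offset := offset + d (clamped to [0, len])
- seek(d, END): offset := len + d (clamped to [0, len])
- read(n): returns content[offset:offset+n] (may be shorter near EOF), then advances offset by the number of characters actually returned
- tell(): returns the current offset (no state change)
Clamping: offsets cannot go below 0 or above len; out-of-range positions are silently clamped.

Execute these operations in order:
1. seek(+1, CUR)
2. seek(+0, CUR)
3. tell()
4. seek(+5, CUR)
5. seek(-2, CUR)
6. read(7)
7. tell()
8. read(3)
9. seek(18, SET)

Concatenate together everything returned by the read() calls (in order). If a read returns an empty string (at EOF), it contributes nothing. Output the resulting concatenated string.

Answer: 6TDG2FNE83

Derivation:
After 1 (seek(+1, CUR)): offset=1
After 2 (seek(+0, CUR)): offset=1
After 3 (tell()): offset=1
After 4 (seek(+5, CUR)): offset=6
After 5 (seek(-2, CUR)): offset=4
After 6 (read(7)): returned '6TDG2FN', offset=11
After 7 (tell()): offset=11
After 8 (read(3)): returned 'E83', offset=14
After 9 (seek(18, SET)): offset=18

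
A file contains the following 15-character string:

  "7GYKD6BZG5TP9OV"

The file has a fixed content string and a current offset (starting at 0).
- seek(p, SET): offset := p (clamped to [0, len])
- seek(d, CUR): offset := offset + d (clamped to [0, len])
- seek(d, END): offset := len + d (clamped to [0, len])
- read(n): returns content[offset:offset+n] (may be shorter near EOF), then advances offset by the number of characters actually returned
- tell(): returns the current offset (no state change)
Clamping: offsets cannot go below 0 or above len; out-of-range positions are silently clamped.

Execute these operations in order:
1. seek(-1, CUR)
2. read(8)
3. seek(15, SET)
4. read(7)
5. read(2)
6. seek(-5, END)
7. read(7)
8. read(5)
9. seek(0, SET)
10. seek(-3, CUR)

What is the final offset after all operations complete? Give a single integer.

Answer: 0

Derivation:
After 1 (seek(-1, CUR)): offset=0
After 2 (read(8)): returned '7GYKD6BZ', offset=8
After 3 (seek(15, SET)): offset=15
After 4 (read(7)): returned '', offset=15
After 5 (read(2)): returned '', offset=15
After 6 (seek(-5, END)): offset=10
After 7 (read(7)): returned 'TP9OV', offset=15
After 8 (read(5)): returned '', offset=15
After 9 (seek(0, SET)): offset=0
After 10 (seek(-3, CUR)): offset=0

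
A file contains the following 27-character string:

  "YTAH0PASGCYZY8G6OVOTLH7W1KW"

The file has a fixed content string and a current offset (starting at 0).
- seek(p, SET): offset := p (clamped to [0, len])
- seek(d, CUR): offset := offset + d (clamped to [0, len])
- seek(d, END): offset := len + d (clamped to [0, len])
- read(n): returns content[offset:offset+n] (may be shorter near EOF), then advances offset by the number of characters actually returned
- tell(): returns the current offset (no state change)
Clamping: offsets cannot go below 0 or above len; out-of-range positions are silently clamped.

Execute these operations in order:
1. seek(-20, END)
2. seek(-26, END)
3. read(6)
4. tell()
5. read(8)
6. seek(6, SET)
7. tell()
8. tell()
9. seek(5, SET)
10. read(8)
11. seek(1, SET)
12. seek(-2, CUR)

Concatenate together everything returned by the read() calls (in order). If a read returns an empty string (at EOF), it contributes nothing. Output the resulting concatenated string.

After 1 (seek(-20, END)): offset=7
After 2 (seek(-26, END)): offset=1
After 3 (read(6)): returned 'TAH0PA', offset=7
After 4 (tell()): offset=7
After 5 (read(8)): returned 'SGCYZY8G', offset=15
After 6 (seek(6, SET)): offset=6
After 7 (tell()): offset=6
After 8 (tell()): offset=6
After 9 (seek(5, SET)): offset=5
After 10 (read(8)): returned 'PASGCYZY', offset=13
After 11 (seek(1, SET)): offset=1
After 12 (seek(-2, CUR)): offset=0

Answer: TAH0PASGCYZY8GPASGCYZY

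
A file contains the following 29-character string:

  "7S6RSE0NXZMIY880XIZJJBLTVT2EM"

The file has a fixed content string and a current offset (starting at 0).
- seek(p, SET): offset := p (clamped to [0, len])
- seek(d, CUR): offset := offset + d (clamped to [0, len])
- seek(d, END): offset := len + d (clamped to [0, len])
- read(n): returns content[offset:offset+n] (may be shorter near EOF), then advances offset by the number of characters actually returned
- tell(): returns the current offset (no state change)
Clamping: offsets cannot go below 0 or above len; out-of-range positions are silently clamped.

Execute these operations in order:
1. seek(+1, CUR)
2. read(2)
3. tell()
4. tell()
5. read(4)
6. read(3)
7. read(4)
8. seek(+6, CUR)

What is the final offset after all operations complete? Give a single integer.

After 1 (seek(+1, CUR)): offset=1
After 2 (read(2)): returned 'S6', offset=3
After 3 (tell()): offset=3
After 4 (tell()): offset=3
After 5 (read(4)): returned 'RSE0', offset=7
After 6 (read(3)): returned 'NXZ', offset=10
After 7 (read(4)): returned 'MIY8', offset=14
After 8 (seek(+6, CUR)): offset=20

Answer: 20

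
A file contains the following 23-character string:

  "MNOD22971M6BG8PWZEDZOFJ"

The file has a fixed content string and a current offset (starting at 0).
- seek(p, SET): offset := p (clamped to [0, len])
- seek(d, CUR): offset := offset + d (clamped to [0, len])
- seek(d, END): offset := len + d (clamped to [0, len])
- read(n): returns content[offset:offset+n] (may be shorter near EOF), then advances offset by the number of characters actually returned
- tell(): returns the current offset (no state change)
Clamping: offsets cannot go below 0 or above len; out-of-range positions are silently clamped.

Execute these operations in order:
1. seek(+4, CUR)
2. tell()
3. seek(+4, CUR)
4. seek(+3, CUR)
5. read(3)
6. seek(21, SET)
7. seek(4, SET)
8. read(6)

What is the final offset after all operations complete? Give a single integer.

Answer: 10

Derivation:
After 1 (seek(+4, CUR)): offset=4
After 2 (tell()): offset=4
After 3 (seek(+4, CUR)): offset=8
After 4 (seek(+3, CUR)): offset=11
After 5 (read(3)): returned 'BG8', offset=14
After 6 (seek(21, SET)): offset=21
After 7 (seek(4, SET)): offset=4
After 8 (read(6)): returned '22971M', offset=10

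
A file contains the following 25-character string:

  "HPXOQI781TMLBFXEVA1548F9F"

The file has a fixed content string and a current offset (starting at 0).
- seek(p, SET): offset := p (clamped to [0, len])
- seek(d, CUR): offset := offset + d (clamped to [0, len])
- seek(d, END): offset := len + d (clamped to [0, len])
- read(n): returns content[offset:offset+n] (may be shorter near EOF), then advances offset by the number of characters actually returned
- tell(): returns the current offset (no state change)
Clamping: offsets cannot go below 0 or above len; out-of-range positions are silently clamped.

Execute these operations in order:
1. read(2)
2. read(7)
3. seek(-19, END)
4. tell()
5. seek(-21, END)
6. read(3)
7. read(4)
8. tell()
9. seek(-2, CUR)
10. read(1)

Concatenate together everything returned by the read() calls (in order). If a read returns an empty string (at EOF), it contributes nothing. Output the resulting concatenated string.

Answer: HPXOQI781QI781TMT

Derivation:
After 1 (read(2)): returned 'HP', offset=2
After 2 (read(7)): returned 'XOQI781', offset=9
After 3 (seek(-19, END)): offset=6
After 4 (tell()): offset=6
After 5 (seek(-21, END)): offset=4
After 6 (read(3)): returned 'QI7', offset=7
After 7 (read(4)): returned '81TM', offset=11
After 8 (tell()): offset=11
After 9 (seek(-2, CUR)): offset=9
After 10 (read(1)): returned 'T', offset=10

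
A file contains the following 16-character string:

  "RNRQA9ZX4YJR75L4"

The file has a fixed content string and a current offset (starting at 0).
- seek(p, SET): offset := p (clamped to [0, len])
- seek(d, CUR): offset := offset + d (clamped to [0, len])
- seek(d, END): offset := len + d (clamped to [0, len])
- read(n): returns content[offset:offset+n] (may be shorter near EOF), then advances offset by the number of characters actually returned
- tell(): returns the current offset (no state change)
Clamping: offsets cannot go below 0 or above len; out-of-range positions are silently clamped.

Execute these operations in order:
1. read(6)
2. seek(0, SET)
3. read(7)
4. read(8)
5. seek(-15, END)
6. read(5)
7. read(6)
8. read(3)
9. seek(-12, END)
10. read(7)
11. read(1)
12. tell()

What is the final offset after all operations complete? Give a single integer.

After 1 (read(6)): returned 'RNRQA9', offset=6
After 2 (seek(0, SET)): offset=0
After 3 (read(7)): returned 'RNRQA9Z', offset=7
After 4 (read(8)): returned 'X4YJR75L', offset=15
After 5 (seek(-15, END)): offset=1
After 6 (read(5)): returned 'NRQA9', offset=6
After 7 (read(6)): returned 'ZX4YJR', offset=12
After 8 (read(3)): returned '75L', offset=15
After 9 (seek(-12, END)): offset=4
After 10 (read(7)): returned 'A9ZX4YJ', offset=11
After 11 (read(1)): returned 'R', offset=12
After 12 (tell()): offset=12

Answer: 12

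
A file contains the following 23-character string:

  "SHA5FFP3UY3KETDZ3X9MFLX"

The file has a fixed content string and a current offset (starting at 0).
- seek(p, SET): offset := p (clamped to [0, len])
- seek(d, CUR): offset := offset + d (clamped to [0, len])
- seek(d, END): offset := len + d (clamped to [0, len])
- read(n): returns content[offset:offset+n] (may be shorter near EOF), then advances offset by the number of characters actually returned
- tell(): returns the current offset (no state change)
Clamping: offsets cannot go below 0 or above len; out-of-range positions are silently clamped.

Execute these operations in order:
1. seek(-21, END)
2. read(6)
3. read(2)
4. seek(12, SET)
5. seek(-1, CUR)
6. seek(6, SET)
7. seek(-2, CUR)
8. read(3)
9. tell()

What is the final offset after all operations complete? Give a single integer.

Answer: 7

Derivation:
After 1 (seek(-21, END)): offset=2
After 2 (read(6)): returned 'A5FFP3', offset=8
After 3 (read(2)): returned 'UY', offset=10
After 4 (seek(12, SET)): offset=12
After 5 (seek(-1, CUR)): offset=11
After 6 (seek(6, SET)): offset=6
After 7 (seek(-2, CUR)): offset=4
After 8 (read(3)): returned 'FFP', offset=7
After 9 (tell()): offset=7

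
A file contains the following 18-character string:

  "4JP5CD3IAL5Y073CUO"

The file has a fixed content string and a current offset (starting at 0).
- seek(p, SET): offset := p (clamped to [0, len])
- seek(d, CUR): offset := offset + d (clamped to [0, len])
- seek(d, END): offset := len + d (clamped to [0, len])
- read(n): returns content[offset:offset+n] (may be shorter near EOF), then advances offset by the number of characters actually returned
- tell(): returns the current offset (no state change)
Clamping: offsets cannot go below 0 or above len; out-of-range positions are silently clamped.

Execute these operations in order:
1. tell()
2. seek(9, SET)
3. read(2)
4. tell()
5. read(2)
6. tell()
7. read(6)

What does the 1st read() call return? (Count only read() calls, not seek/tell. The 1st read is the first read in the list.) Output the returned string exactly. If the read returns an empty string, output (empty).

After 1 (tell()): offset=0
After 2 (seek(9, SET)): offset=9
After 3 (read(2)): returned 'L5', offset=11
After 4 (tell()): offset=11
After 5 (read(2)): returned 'Y0', offset=13
After 6 (tell()): offset=13
After 7 (read(6)): returned '73CUO', offset=18

Answer: L5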